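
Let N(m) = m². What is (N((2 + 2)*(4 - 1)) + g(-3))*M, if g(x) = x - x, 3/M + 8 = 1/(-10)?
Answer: -160/3 ≈ -53.333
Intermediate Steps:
M = -10/27 (M = 3/(-8 + 1/(-10)) = 3/(-8 - ⅒) = 3/(-81/10) = 3*(-10/81) = -10/27 ≈ -0.37037)
g(x) = 0
(N((2 + 2)*(4 - 1)) + g(-3))*M = (((2 + 2)*(4 - 1))² + 0)*(-10/27) = ((4*3)² + 0)*(-10/27) = (12² + 0)*(-10/27) = (144 + 0)*(-10/27) = 144*(-10/27) = -160/3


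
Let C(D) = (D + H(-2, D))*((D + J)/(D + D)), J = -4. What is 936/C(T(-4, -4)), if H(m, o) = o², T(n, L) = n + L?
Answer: 156/7 ≈ 22.286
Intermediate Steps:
T(n, L) = L + n
C(D) = (-4 + D)*(D + D²)/(2*D) (C(D) = (D + D²)*((D - 4)/(D + D)) = (D + D²)*((-4 + D)/((2*D))) = (D + D²)*((-4 + D)*(1/(2*D))) = (D + D²)*((-4 + D)/(2*D)) = (-4 + D)*(D + D²)/(2*D))
936/C(T(-4, -4)) = 936/(-2 + (-4 - 4)²/2 - 3*(-4 - 4)/2) = 936/(-2 + (½)*(-8)² - 3/2*(-8)) = 936/(-2 + (½)*64 + 12) = 936/(-2 + 32 + 12) = 936/42 = 936*(1/42) = 156/7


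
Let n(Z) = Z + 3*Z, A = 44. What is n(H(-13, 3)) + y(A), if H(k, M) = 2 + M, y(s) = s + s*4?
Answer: 240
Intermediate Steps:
y(s) = 5*s (y(s) = s + 4*s = 5*s)
n(Z) = 4*Z
n(H(-13, 3)) + y(A) = 4*(2 + 3) + 5*44 = 4*5 + 220 = 20 + 220 = 240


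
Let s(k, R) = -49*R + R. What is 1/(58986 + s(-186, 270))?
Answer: 1/46026 ≈ 2.1727e-5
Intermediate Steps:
s(k, R) = -48*R
1/(58986 + s(-186, 270)) = 1/(58986 - 48*270) = 1/(58986 - 12960) = 1/46026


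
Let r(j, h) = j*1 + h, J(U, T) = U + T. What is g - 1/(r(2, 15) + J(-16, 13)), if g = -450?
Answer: -6301/14 ≈ -450.07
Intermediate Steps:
J(U, T) = T + U
r(j, h) = h + j (r(j, h) = j + h = h + j)
g - 1/(r(2, 15) + J(-16, 13)) = -450 - 1/((15 + 2) + (13 - 16)) = -450 - 1/(17 - 3) = -450 - 1/14 = -6301/14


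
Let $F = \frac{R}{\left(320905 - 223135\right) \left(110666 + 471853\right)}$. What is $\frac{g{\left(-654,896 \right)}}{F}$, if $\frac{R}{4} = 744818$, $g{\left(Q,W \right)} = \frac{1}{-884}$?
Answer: $- \frac{28476441315}{1316838224} \approx -21.625$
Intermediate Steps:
$g{\left(Q,W \right)} = - \frac{1}{884}$
$R = 2979272$ ($R = 4 \cdot 744818 = 2979272$)
$F = \frac{1489636}{28476441315}$ ($F = \frac{2979272}{\left(320905 - 223135\right) \left(110666 + 471853\right)} = \frac{2979272}{97770 \cdot 582519} = \frac{2979272}{56952882630} = 2979272 \cdot \frac{1}{56952882630} = \frac{1489636}{28476441315} \approx 5.2311 \cdot 10^{-5}$)
$\frac{g{\left(-654,896 \right)}}{F} = - \frac{1}{884 \cdot \frac{1489636}{28476441315}} = \left(- \frac{1}{884}\right) \frac{28476441315}{1489636} = - \frac{28476441315}{1316838224}$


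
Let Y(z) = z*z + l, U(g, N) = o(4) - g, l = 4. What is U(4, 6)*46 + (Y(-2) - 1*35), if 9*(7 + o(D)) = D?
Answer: -4613/9 ≈ -512.56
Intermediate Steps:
o(D) = -7 + D/9
U(g, N) = -59/9 - g (U(g, N) = (-7 + (⅑)*4) - g = (-7 + 4/9) - g = -59/9 - g)
Y(z) = 4 + z² (Y(z) = z*z + 4 = z² + 4 = 4 + z²)
U(4, 6)*46 + (Y(-2) - 1*35) = (-59/9 - 1*4)*46 + ((4 + (-2)²) - 1*35) = (-59/9 - 4)*46 + ((4 + 4) - 35) = -95/9*46 + (8 - 35) = -4370/9 - 27 = -4613/9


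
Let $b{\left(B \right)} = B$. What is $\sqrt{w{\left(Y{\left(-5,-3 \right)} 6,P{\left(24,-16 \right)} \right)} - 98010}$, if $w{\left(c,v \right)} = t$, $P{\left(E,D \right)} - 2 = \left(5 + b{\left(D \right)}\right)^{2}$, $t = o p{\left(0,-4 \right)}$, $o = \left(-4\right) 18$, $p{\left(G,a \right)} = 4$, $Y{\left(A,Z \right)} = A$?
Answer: $3 i \sqrt{10922} \approx 313.52 i$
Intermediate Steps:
$o = -72$
$t = -288$ ($t = \left(-72\right) 4 = -288$)
$P{\left(E,D \right)} = 2 + \left(5 + D\right)^{2}$
$w{\left(c,v \right)} = -288$
$\sqrt{w{\left(Y{\left(-5,-3 \right)} 6,P{\left(24,-16 \right)} \right)} - 98010} = \sqrt{-288 - 98010} = \sqrt{-98298} = 3 i \sqrt{10922}$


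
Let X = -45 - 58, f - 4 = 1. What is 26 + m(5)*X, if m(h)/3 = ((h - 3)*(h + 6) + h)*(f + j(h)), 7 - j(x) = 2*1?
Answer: -83404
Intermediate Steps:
f = 5 (f = 4 + 1 = 5)
X = -103
j(x) = 5 (j(x) = 7 - 2 = 5)
m(h) = 30*h + 30*(-3 + h)*(6 + h) (m(h) = 3*(((h - 3)*(h + 6) + h)*(5 + 5)) = 3*(((-3 + h)*(6 + h) + h)*10) = 3*((h + (-3 + h)*(6 + h))*10) = 3*(10*h + 10*(-3 + h)*(6 + h)) = 30*h + 30*(-3 + h)*(6 + h))
26 + m(5)*X = 26 + (-540 + 30*5² + 120*5)*(-103) = 26 + (-540 + 30*25 + 600)*(-103) = 26 + (-540 + 750 + 600)*(-103) = 26 + 810*(-103) = 26 - 83430 = -83404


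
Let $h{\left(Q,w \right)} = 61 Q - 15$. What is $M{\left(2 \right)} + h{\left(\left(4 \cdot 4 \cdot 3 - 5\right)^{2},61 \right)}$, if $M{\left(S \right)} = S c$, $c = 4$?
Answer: $112782$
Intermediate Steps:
$h{\left(Q,w \right)} = -15 + 61 Q$
$M{\left(S \right)} = 4 S$ ($M{\left(S \right)} = S 4 = 4 S$)
$M{\left(2 \right)} + h{\left(\left(4 \cdot 4 \cdot 3 - 5\right)^{2},61 \right)} = 4 \cdot 2 - \left(15 - 61 \left(4 \cdot 4 \cdot 3 - 5\right)^{2}\right) = 8 - \left(15 - 61 \left(16 \cdot 3 - 5\right)^{2}\right) = 8 - \left(15 - 61 \left(48 - 5\right)^{2}\right) = 8 - \left(15 - 61 \cdot 43^{2}\right) = 8 + \left(-15 + 61 \cdot 1849\right) = 8 + \left(-15 + 112789\right) = 8 + 112774 = 112782$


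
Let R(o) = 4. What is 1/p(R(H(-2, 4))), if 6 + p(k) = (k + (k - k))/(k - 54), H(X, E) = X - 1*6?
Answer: -25/152 ≈ -0.16447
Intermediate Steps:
H(X, E) = -6 + X (H(X, E) = X - 6 = -6 + X)
p(k) = -6 + k/(-54 + k) (p(k) = -6 + (k + (k - k))/(k - 54) = -6 + (k + 0)/(-54 + k) = -6 + k/(-54 + k))
1/p(R(H(-2, 4))) = 1/((324 - 5*4)/(-54 + 4)) = 1/((324 - 20)/(-50)) = 1/(-1/50*304) = 1/(-152/25) = -25/152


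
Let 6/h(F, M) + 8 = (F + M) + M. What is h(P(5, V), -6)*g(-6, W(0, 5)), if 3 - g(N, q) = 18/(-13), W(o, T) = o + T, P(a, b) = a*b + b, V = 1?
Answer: -171/91 ≈ -1.8791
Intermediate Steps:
P(a, b) = b + a*b
W(o, T) = T + o
h(F, M) = 6/(-8 + F + 2*M) (h(F, M) = 6/(-8 + ((F + M) + M)) = 6/(-8 + (F + 2*M)) = 6/(-8 + F + 2*M))
g(N, q) = 57/13 (g(N, q) = 3 - 18/(-13) = 3 - 18*(-1)/13 = 3 - 1*(-18/13) = 3 + 18/13 = 57/13)
h(P(5, V), -6)*g(-6, W(0, 5)) = (6/(-8 + 1*(1 + 5) + 2*(-6)))*(57/13) = (6/(-8 + 1*6 - 12))*(57/13) = (6/(-8 + 6 - 12))*(57/13) = (6/(-14))*(57/13) = (6*(-1/14))*(57/13) = -3/7*57/13 = -171/91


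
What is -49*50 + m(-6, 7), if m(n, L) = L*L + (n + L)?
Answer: -2400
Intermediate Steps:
m(n, L) = L + n + L**2 (m(n, L) = L**2 + (L + n) = L + n + L**2)
-49*50 + m(-6, 7) = -49*50 + (7 - 6 + 7**2) = -2450 + (7 - 6 + 49) = -2450 + 50 = -2400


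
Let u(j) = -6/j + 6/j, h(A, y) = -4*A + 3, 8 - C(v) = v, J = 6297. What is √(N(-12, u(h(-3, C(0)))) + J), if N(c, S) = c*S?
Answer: √6297 ≈ 79.354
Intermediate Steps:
C(v) = 8 - v
h(A, y) = 3 - 4*A
u(j) = 0
N(c, S) = S*c
√(N(-12, u(h(-3, C(0)))) + J) = √(0*(-12) + 6297) = √(0 + 6297) = √6297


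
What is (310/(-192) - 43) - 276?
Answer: -30779/96 ≈ -320.61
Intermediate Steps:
(310/(-192) - 43) - 276 = (310*(-1/192) - 43) - 276 = (-155/96 - 43) - 276 = -4283/96 - 276 = -30779/96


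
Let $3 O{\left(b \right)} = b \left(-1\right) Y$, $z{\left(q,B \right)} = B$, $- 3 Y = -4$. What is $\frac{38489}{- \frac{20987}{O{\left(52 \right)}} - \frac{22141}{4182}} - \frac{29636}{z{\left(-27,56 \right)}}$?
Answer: $- \frac{2674797150713}{5497123646} \approx -486.58$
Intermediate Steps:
$Y = \frac{4}{3}$ ($Y = \left(- \frac{1}{3}\right) \left(-4\right) = \frac{4}{3} \approx 1.3333$)
$O{\left(b \right)} = - \frac{4 b}{9}$ ($O{\left(b \right)} = \frac{b \left(-1\right) \frac{4}{3}}{3} = \frac{- b \frac{4}{3}}{3} = \frac{\left(- \frac{4}{3}\right) b}{3} = - \frac{4 b}{9}$)
$\frac{38489}{- \frac{20987}{O{\left(52 \right)}} - \frac{22141}{4182}} - \frac{29636}{z{\left(-27,56 \right)}} = \frac{38489}{- \frac{20987}{\left(- \frac{4}{9}\right) 52} - \frac{22141}{4182}} - \frac{29636}{56} = \frac{38489}{- \frac{20987}{- \frac{208}{9}} - \frac{22141}{4182}} - \frac{7409}{14} = \frac{38489}{\left(-20987\right) \left(- \frac{9}{208}\right) - \frac{22141}{4182}} - \frac{7409}{14} = \frac{38489}{\frac{188883}{208} - \frac{22141}{4182}} - \frac{7409}{14} = \frac{38489}{\frac{392651689}{434928}} - \frac{7409}{14} = 38489 \cdot \frac{434928}{392651689} - \frac{7409}{14} = \frac{16739943792}{392651689} - \frac{7409}{14} = - \frac{2674797150713}{5497123646}$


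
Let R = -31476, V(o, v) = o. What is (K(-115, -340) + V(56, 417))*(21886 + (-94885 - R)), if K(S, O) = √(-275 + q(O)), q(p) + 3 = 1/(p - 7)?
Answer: -2325288 - 41523*I*√33474049/347 ≈ -2.3253e+6 - 6.9233e+5*I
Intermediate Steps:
q(p) = -3 + 1/(-7 + p) (q(p) = -3 + 1/(p - 7) = -3 + 1/(-7 + p))
K(S, O) = √(-275 + (22 - 3*O)/(-7 + O))
(K(-115, -340) + V(56, 417))*(21886 + (-94885 - R)) = (√((1947 - 278*(-340))/(-7 - 340)) + 56)*(21886 + (-94885 - 1*(-31476))) = (√((1947 + 94520)/(-347)) + 56)*(21886 + (-94885 + 31476)) = (√(-1/347*96467) + 56)*(21886 - 63409) = (√(-96467/347) + 56)*(-41523) = (I*√33474049/347 + 56)*(-41523) = (56 + I*√33474049/347)*(-41523) = -2325288 - 41523*I*√33474049/347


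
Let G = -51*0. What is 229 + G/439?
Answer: 229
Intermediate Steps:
G = 0
229 + G/439 = 229 + 0/439 = 229 + 0*(1/439) = 229 + 0 = 229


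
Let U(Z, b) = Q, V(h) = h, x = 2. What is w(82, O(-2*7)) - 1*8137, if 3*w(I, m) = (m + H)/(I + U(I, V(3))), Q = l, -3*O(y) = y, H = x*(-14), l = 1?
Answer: -6078409/747 ≈ -8137.1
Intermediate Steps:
H = -28 (H = 2*(-14) = -28)
O(y) = -y/3
Q = 1
U(Z, b) = 1
w(I, m) = (-28 + m)/(3*(1 + I)) (w(I, m) = ((m - 28)/(I + 1))/3 = ((-28 + m)/(1 + I))/3 = (-28 + m)/(3*(1 + I)))
w(82, O(-2*7)) - 1*8137 = (-28 - (-2)*7/3)/(3*(1 + 82)) - 1*8137 = (⅓)*(-28 - ⅓*(-14))/83 - 8137 = (⅓)*(1/83)*(-28 + 14/3) - 8137 = (⅓)*(1/83)*(-70/3) - 8137 = -70/747 - 8137 = -6078409/747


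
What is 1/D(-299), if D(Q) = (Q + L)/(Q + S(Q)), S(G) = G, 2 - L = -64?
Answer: 598/233 ≈ 2.5665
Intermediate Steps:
L = 66 (L = 2 - 1*(-64) = 2 + 64 = 66)
D(Q) = (66 + Q)/(2*Q) (D(Q) = (Q + 66)/(Q + Q) = (66 + Q)/((2*Q)) = (66 + Q)*(1/(2*Q)) = (66 + Q)/(2*Q))
1/D(-299) = 1/((½)*(66 - 299)/(-299)) = 1/((½)*(-1/299)*(-233)) = 1/(233/598) = 598/233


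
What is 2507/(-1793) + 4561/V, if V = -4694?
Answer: -19945731/8416342 ≈ -2.3699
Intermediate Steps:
2507/(-1793) + 4561/V = 2507/(-1793) + 4561/(-4694) = 2507*(-1/1793) + 4561*(-1/4694) = -2507/1793 - 4561/4694 = -19945731/8416342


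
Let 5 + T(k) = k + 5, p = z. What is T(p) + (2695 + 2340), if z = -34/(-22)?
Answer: 55402/11 ≈ 5036.5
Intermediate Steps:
z = 17/11 (z = -34*(-1/22) = 17/11 ≈ 1.5455)
p = 17/11 ≈ 1.5455
T(k) = k (T(k) = -5 + (k + 5) = -5 + (5 + k) = k)
T(p) + (2695 + 2340) = 17/11 + (2695 + 2340) = 17/11 + 5035 = 55402/11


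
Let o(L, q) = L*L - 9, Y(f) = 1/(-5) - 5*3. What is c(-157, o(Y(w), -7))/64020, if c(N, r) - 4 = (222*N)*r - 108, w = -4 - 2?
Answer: -96738577/800250 ≈ -120.89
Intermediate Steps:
w = -6
Y(f) = -76/5 (Y(f) = -⅕ - 15 = -76/5)
o(L, q) = -9 + L² (o(L, q) = L² - 9 = -9 + L²)
c(N, r) = -104 + 222*N*r (c(N, r) = 4 + ((222*N)*r - 108) = 4 + (222*N*r - 108) = 4 + (-108 + 222*N*r) = -104 + 222*N*r)
c(-157, o(Y(w), -7))/64020 = (-104 + 222*(-157)*(-9 + (-76/5)²))/64020 = (-104 + 222*(-157)*(-9 + 5776/25))*(1/64020) = (-104 + 222*(-157)*(5551/25))*(1/64020) = (-104 - 193474554/25)*(1/64020) = -193477154/25*1/64020 = -96738577/800250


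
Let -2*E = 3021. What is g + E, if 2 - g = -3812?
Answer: 4607/2 ≈ 2303.5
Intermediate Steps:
E = -3021/2 (E = -1/2*3021 = -3021/2 ≈ -1510.5)
g = 3814 (g = 2 - 1*(-3812) = 2 + 3812 = 3814)
g + E = 3814 - 3021/2 = 4607/2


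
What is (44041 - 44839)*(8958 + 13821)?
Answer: -18177642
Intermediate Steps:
(44041 - 44839)*(8958 + 13821) = -798*22779 = -18177642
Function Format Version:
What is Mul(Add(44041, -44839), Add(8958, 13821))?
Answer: -18177642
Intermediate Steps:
Mul(Add(44041, -44839), Add(8958, 13821)) = Mul(-798, 22779) = -18177642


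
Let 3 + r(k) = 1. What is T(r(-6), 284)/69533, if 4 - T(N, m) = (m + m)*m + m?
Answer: -161592/69533 ≈ -2.3240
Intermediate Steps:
r(k) = -2 (r(k) = -3 + 1 = -2)
T(N, m) = 4 - m - 2*m² (T(N, m) = 4 - ((m + m)*m + m) = 4 - ((2*m)*m + m) = 4 - (2*m² + m) = 4 - (m + 2*m²) = 4 + (-m - 2*m²) = 4 - m - 2*m²)
T(r(-6), 284)/69533 = (4 - 1*284 - 2*284²)/69533 = (4 - 284 - 2*80656)*(1/69533) = (4 - 284 - 161312)*(1/69533) = -161592*1/69533 = -161592/69533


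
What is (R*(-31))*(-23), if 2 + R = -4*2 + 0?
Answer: -7130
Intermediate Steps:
R = -10 (R = -2 + (-4*2 + 0) = -2 + (-8 + 0) = -2 - 8 = -10)
(R*(-31))*(-23) = -10*(-31)*(-23) = 310*(-23) = -7130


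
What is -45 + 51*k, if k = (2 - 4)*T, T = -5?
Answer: 465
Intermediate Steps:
k = 10 (k = (2 - 4)*(-5) = -2*(-5) = 10)
-45 + 51*k = -45 + 51*10 = -45 + 510 = 465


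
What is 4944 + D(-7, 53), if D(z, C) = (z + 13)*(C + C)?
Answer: 5580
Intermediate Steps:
D(z, C) = 2*C*(13 + z) (D(z, C) = (13 + z)*(2*C) = 2*C*(13 + z))
4944 + D(-7, 53) = 4944 + 2*53*(13 - 7) = 4944 + 2*53*6 = 4944 + 636 = 5580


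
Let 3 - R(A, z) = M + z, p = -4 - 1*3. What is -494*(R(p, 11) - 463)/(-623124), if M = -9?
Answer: -1001/2733 ≈ -0.36626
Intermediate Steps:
p = -7 (p = -4 - 3 = -7)
R(A, z) = 12 - z (R(A, z) = 3 - (-9 + z) = 3 + (9 - z) = 12 - z)
-494*(R(p, 11) - 463)/(-623124) = -494*((12 - 1*11) - 463)/(-623124) = -494*((12 - 11) - 463)*(-1/623124) = -494*(1 - 463)*(-1/623124) = -494*(-462)*(-1/623124) = 228228*(-1/623124) = -1001/2733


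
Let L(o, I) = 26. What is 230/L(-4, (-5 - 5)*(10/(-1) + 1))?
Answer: 115/13 ≈ 8.8462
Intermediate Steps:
230/L(-4, (-5 - 5)*(10/(-1) + 1)) = 230/26 = 230*(1/26) = 115/13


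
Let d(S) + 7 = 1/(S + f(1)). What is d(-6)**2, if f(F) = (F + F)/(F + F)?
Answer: 1296/25 ≈ 51.840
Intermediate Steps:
f(F) = 1 (f(F) = (2*F)/((2*F)) = (2*F)*(1/(2*F)) = 1)
d(S) = -7 + 1/(1 + S) (d(S) = -7 + 1/(S + 1) = -7 + 1/(1 + S))
d(-6)**2 = ((-6 - 7*(-6))/(1 - 6))**2 = ((-6 + 42)/(-5))**2 = (-1/5*36)**2 = (-36/5)**2 = 1296/25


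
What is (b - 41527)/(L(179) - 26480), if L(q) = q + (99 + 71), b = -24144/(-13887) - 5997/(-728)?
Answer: 139908716567/88059170472 ≈ 1.5888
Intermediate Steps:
b = 33619057/3369912 (b = -24144*(-1/13887) - 5997*(-1/728) = 8048/4629 + 5997/728 = 33619057/3369912 ≈ 9.9762)
L(q) = 170 + q (L(q) = q + 170 = 170 + q)
(b - 41527)/(L(179) - 26480) = (33619057/3369912 - 41527)/((170 + 179) - 26480) = -139908716567/(3369912*(349 - 26480)) = -139908716567/3369912/(-26131) = -139908716567/3369912*(-1/26131) = 139908716567/88059170472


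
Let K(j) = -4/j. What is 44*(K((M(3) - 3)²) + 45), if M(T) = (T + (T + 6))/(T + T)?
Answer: 1804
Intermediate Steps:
M(T) = (6 + 2*T)/(2*T) (M(T) = (T + (6 + T))/((2*T)) = (6 + 2*T)*(1/(2*T)) = (6 + 2*T)/(2*T))
44*(K((M(3) - 3)²) + 45) = 44*(-4/((3 + 3)/3 - 3)² + 45) = 44*(-4/((⅓)*6 - 3)² + 45) = 44*(-4/(2 - 3)² + 45) = 44*(-4/((-1)²) + 45) = 44*(-4/1 + 45) = 44*(-4*1 + 45) = 44*(-4 + 45) = 44*41 = 1804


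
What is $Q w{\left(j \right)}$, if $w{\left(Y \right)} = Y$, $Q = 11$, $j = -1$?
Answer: $-11$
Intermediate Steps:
$Q w{\left(j \right)} = 11 \left(-1\right) = -11$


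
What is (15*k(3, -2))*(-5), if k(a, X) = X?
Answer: 150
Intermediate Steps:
(15*k(3, -2))*(-5) = (15*(-2))*(-5) = -30*(-5) = 150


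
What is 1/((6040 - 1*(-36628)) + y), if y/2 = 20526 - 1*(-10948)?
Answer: 1/105616 ≈ 9.4683e-6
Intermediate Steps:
y = 62948 (y = 2*(20526 - 1*(-10948)) = 2*(20526 + 10948) = 2*31474 = 62948)
1/((6040 - 1*(-36628)) + y) = 1/((6040 - 1*(-36628)) + 62948) = 1/((6040 + 36628) + 62948) = 1/(42668 + 62948) = 1/105616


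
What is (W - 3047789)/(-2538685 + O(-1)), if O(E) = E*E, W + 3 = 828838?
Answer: 1109477/1269342 ≈ 0.87406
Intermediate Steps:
W = 828835 (W = -3 + 828838 = 828835)
O(E) = E**2
(W - 3047789)/(-2538685 + O(-1)) = (828835 - 3047789)/(-2538685 + (-1)**2) = -2218954/(-2538685 + 1) = -2218954/(-2538684) = -2218954*(-1/2538684) = 1109477/1269342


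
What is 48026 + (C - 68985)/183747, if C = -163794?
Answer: 2941466881/61249 ≈ 48025.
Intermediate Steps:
48026 + (C - 68985)/183747 = 48026 + (-163794 - 68985)/183747 = 48026 - 232779*1/183747 = 48026 - 77593/61249 = 2941466881/61249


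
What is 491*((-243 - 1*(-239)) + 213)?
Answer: 102619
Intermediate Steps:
491*((-243 - 1*(-239)) + 213) = 491*((-243 + 239) + 213) = 491*(-4 + 213) = 491*209 = 102619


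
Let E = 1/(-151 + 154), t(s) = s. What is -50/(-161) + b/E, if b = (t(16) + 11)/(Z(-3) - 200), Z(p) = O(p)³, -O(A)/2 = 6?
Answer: 83359/310408 ≈ 0.26855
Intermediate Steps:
O(A) = -12 (O(A) = -2*6 = -12)
E = ⅓ (E = 1/3 = ⅓ ≈ 0.33333)
Z(p) = -1728 (Z(p) = (-12)³ = -1728)
b = -27/1928 (b = (16 + 11)/(-1728 - 200) = 27/(-1928) = 27*(-1/1928) = -27/1928 ≈ -0.014004)
-50/(-161) + b/E = -50/(-161) - 27/(1928*⅓) = -50*(-1/161) - 27/1928*3 = 50/161 - 81/1928 = 83359/310408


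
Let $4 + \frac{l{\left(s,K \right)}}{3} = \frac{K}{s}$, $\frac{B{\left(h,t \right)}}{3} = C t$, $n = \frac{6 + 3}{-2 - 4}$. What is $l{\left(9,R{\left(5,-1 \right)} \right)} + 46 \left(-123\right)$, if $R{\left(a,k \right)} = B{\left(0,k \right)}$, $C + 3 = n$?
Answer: $- \frac{11331}{2} \approx -5665.5$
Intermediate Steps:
$n = - \frac{3}{2}$ ($n = \frac{9}{-6} = 9 \left(- \frac{1}{6}\right) = - \frac{3}{2} \approx -1.5$)
$C = - \frac{9}{2}$ ($C = -3 - \frac{3}{2} = - \frac{9}{2} \approx -4.5$)
$B{\left(h,t \right)} = - \frac{27 t}{2}$ ($B{\left(h,t \right)} = 3 \left(- \frac{9 t}{2}\right) = - \frac{27 t}{2}$)
$R{\left(a,k \right)} = - \frac{27 k}{2}$
$l{\left(s,K \right)} = -12 + \frac{3 K}{s}$ ($l{\left(s,K \right)} = -12 + 3 \frac{K}{s} = -12 + \frac{3 K}{s}$)
$l{\left(9,R{\left(5,-1 \right)} \right)} + 46 \left(-123\right) = \left(-12 + \frac{3 \left(\left(- \frac{27}{2}\right) \left(-1\right)\right)}{9}\right) + 46 \left(-123\right) = \left(-12 + 3 \cdot \frac{27}{2} \cdot \frac{1}{9}\right) - 5658 = \left(-12 + \frac{9}{2}\right) - 5658 = - \frac{15}{2} - 5658 = - \frac{11331}{2}$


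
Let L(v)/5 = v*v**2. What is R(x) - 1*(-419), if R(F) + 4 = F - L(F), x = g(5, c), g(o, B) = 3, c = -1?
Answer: 283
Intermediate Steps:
L(v) = 5*v**3 (L(v) = 5*(v*v**2) = 5*v**3)
x = 3
R(F) = -4 + F - 5*F**3 (R(F) = -4 + (F - 5*F**3) = -4 + F - 5*F**3)
R(x) - 1*(-419) = (-4 + 3 - 5*3**3) - 1*(-419) = (-4 + 3 - 5*27) + 419 = (-4 + 3 - 135) + 419 = -136 + 419 = 283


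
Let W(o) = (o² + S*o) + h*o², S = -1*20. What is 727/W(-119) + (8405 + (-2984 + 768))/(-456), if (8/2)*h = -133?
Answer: -3749426703/276221848 ≈ -13.574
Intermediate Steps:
h = -133/4 (h = (¼)*(-133) = -133/4 ≈ -33.250)
S = -20
W(o) = -20*o - 129*o²/4 (W(o) = (o² - 20*o) - 133*o²/4 = -20*o - 129*o²/4)
727/W(-119) + (8405 + (-2984 + 768))/(-456) = 727/((-¼*(-119)*(80 + 129*(-119)))) + (8405 + (-2984 + 768))/(-456) = 727/((-¼*(-119)*(80 - 15351))) + (8405 - 2216)*(-1/456) = 727/((-¼*(-119)*(-15271))) + 6189*(-1/456) = 727/(-1817249/4) - 2063/152 = 727*(-4/1817249) - 2063/152 = -2908/1817249 - 2063/152 = -3749426703/276221848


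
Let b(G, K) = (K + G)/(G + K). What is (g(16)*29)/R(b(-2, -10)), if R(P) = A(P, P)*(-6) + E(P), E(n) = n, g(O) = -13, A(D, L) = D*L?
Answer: 377/5 ≈ 75.400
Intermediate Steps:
b(G, K) = 1 (b(G, K) = (G + K)/(G + K) = 1)
R(P) = P - 6*P² (R(P) = (P*P)*(-6) + P = P²*(-6) + P = -6*P² + P = P - 6*P²)
(g(16)*29)/R(b(-2, -10)) = (-13*29)/((1*(1 - 6*1))) = -377/(1 - 6) = -377/(1*(-5)) = -377/(-5) = -377*(-⅕) = 377/5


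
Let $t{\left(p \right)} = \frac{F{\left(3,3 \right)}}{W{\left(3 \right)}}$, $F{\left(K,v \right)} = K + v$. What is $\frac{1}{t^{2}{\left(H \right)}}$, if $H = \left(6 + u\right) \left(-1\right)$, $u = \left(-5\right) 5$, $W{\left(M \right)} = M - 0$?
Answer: $\frac{1}{4} \approx 0.25$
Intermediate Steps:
$W{\left(M \right)} = M$ ($W{\left(M \right)} = M + 0 = M$)
$u = -25$
$H = 19$ ($H = \left(6 - 25\right) \left(-1\right) = \left(-19\right) \left(-1\right) = 19$)
$t{\left(p \right)} = 2$ ($t{\left(p \right)} = \frac{3 + 3}{3} = 6 \cdot \frac{1}{3} = 2$)
$\frac{1}{t^{2}{\left(H \right)}} = \frac{1}{2^{2}} = \frac{1}{4}$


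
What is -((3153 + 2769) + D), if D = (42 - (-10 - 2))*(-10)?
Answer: -5382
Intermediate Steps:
D = -540 (D = (42 - 1*(-12))*(-10) = (42 + 12)*(-10) = 54*(-10) = -540)
-((3153 + 2769) + D) = -((3153 + 2769) - 540) = -(5922 - 540) = -1*5382 = -5382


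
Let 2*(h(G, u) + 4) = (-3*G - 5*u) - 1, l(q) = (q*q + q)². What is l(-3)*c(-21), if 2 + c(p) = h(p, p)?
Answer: 2790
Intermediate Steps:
l(q) = (q + q²)² (l(q) = (q² + q)² = (q + q²)²)
h(G, u) = -9/2 - 5*u/2 - 3*G/2 (h(G, u) = -4 + ((-3*G - 5*u) - 1)/2 = -4 + ((-5*u - 3*G) - 1)/2 = -4 + (-1 - 5*u - 3*G)/2 = -4 + (-½ - 5*u/2 - 3*G/2) = -9/2 - 5*u/2 - 3*G/2)
c(p) = -13/2 - 4*p (c(p) = -2 + (-9/2 - 5*p/2 - 3*p/2) = -2 + (-9/2 - 4*p) = -13/2 - 4*p)
l(-3)*c(-21) = ((-3)²*(1 - 3)²)*(-13/2 - 4*(-21)) = (9*(-2)²)*(-13/2 + 84) = (9*4)*(155/2) = 36*(155/2) = 2790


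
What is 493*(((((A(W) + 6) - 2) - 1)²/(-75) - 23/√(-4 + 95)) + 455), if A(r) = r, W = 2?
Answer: 672452/3 - 11339*√91/91 ≈ 2.2296e+5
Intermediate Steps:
493*(((((A(W) + 6) - 2) - 1)²/(-75) - 23/√(-4 + 95)) + 455) = 493*(((((2 + 6) - 2) - 1)²/(-75) - 23/√(-4 + 95)) + 455) = 493*((((8 - 2) - 1)²*(-1/75) - 23*√91/91) + 455) = 493*(((6 - 1)²*(-1/75) - 23*√91/91) + 455) = 493*((5²*(-1/75) - 23*√91/91) + 455) = 493*((25*(-1/75) - 23*√91/91) + 455) = 493*((-⅓ - 23*√91/91) + 455) = 493*(1364/3 - 23*√91/91) = 672452/3 - 11339*√91/91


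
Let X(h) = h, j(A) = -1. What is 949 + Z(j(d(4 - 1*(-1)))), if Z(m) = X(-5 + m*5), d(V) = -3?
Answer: 939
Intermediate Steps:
Z(m) = -5 + 5*m (Z(m) = -5 + m*5 = -5 + 5*m)
949 + Z(j(d(4 - 1*(-1)))) = 949 + (-5 + 5*(-1)) = 949 + (-5 - 5) = 949 - 10 = 939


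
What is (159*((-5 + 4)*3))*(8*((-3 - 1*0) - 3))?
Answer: 22896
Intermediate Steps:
(159*((-5 + 4)*3))*(8*((-3 - 1*0) - 3)) = (159*(-1*3))*(8*((-3 + 0) - 3)) = (159*(-3))*(8*(-3 - 3)) = -3816*(-6) = -477*(-48) = 22896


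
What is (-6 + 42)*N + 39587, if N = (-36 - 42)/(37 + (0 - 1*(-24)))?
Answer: 2411999/61 ≈ 39541.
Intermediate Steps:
N = -78/61 (N = -78/(37 + (0 + 24)) = -78/(37 + 24) = -78/61 ≈ -1.2787)
(-6 + 42)*N + 39587 = (-6 + 42)*(-78/61) + 39587 = 36*(-78/61) + 39587 = -2808/61 + 39587 = 2411999/61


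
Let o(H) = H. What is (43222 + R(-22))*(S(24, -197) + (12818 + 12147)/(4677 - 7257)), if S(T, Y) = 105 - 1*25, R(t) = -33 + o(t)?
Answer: 522133643/172 ≈ 3.0357e+6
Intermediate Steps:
R(t) = -33 + t
S(T, Y) = 80 (S(T, Y) = 105 - 25 = 80)
(43222 + R(-22))*(S(24, -197) + (12818 + 12147)/(4677 - 7257)) = (43222 + (-33 - 22))*(80 + (12818 + 12147)/(4677 - 7257)) = (43222 - 55)*(80 + 24965/(-2580)) = 43167*(80 + 24965*(-1/2580)) = 43167*(80 - 4993/516) = 43167*(36287/516) = 522133643/172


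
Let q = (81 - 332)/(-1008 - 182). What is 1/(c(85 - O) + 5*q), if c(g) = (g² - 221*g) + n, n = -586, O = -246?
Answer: 238/8526363 ≈ 2.7913e-5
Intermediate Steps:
c(g) = -586 + g² - 221*g (c(g) = (g² - 221*g) - 586 = -586 + g² - 221*g)
q = 251/1190 (q = -251/(-1190) = -251*(-1/1190) = 251/1190 ≈ 0.21092)
1/(c(85 - O) + 5*q) = 1/((-586 + (85 - 1*(-246))² - 221*(85 - 1*(-246))) + 5*(251/1190)) = 1/((-586 + (85 + 246)² - 221*(85 + 246)) + 251/238) = 1/((-586 + 331² - 221*331) + 251/238) = 1/((-586 + 109561 - 73151) + 251/238) = 1/(35824 + 251/238) = 1/(8526363/238) = 238/8526363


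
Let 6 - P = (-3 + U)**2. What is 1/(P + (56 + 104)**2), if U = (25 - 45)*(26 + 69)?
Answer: -1/3595803 ≈ -2.7810e-7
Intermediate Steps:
U = -1900 (U = -20*95 = -1900)
P = -3621403 (P = 6 - (-3 - 1900)**2 = 6 - 1*(-1903)**2 = 6 - 1*3621409 = 6 - 3621409 = -3621403)
1/(P + (56 + 104)**2) = 1/(-3621403 + (56 + 104)**2) = 1/(-3621403 + 160**2) = 1/(-3621403 + 25600) = 1/(-3595803) = -1/3595803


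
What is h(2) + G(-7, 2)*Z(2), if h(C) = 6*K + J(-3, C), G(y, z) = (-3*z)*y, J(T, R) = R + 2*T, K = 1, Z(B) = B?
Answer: 86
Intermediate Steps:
G(y, z) = -3*y*z
h(C) = C (h(C) = 6*1 + (C + 2*(-3)) = 6 + (C - 6) = 6 + (-6 + C) = C)
h(2) + G(-7, 2)*Z(2) = 2 - 3*(-7)*2*2 = 2 + 42*2 = 2 + 84 = 86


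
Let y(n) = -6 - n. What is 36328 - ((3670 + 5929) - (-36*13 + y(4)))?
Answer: 26251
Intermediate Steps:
36328 - ((3670 + 5929) - (-36*13 + y(4))) = 36328 - ((3670 + 5929) - (-36*13 + (-6 - 1*4))) = 36328 - (9599 - (-468 + (-6 - 4))) = 36328 - (9599 - (-468 - 10)) = 36328 - (9599 - 1*(-478)) = 36328 - (9599 + 478) = 36328 - 1*10077 = 36328 - 10077 = 26251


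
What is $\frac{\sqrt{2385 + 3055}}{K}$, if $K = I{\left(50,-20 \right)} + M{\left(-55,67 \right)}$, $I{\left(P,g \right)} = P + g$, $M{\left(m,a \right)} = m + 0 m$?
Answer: $- \frac{8 \sqrt{85}}{25} \approx -2.9503$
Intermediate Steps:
$M{\left(m,a \right)} = m$ ($M{\left(m,a \right)} = m + 0 = m$)
$K = -25$ ($K = \left(50 - 20\right) - 55 = 30 - 55 = -25$)
$\frac{\sqrt{2385 + 3055}}{K} = \frac{\sqrt{2385 + 3055}}{-25} = \sqrt{5440} \left(- \frac{1}{25}\right) = 8 \sqrt{85} \left(- \frac{1}{25}\right) = - \frac{8 \sqrt{85}}{25}$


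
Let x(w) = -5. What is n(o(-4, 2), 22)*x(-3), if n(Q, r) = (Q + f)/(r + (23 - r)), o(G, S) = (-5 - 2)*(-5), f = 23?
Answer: -290/23 ≈ -12.609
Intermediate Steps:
o(G, S) = 35 (o(G, S) = -7*(-5) = 35)
n(Q, r) = 1 + Q/23 (n(Q, r) = (Q + 23)/(r + (23 - r)) = (23 + Q)/23 = (23 + Q)*(1/23) = 1 + Q/23)
n(o(-4, 2), 22)*x(-3) = (1 + (1/23)*35)*(-5) = (1 + 35/23)*(-5) = (58/23)*(-5) = -290/23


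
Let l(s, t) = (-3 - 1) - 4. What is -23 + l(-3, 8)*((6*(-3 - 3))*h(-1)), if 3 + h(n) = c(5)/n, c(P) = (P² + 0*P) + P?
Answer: -9527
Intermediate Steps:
c(P) = P + P² (c(P) = (P² + 0) + P = P² + P = P + P²)
l(s, t) = -8 (l(s, t) = -4 - 4 = -8)
h(n) = -3 + 30/n (h(n) = -3 + (5*(1 + 5))/n = -3 + (5*6)/n = -3 + 30/n)
-23 + l(-3, 8)*((6*(-3 - 3))*h(-1)) = -23 - 8*6*(-3 - 3)*(-3 + 30/(-1)) = -23 - 8*6*(-6)*(-3 + 30*(-1)) = -23 - (-288)*(-3 - 30) = -23 - (-288)*(-33) = -23 - 8*1188 = -23 - 9504 = -9527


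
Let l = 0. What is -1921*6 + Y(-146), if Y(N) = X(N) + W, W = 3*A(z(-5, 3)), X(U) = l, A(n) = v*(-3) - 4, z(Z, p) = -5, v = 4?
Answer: -11574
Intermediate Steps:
A(n) = -16 (A(n) = 4*(-3) - 4 = -12 - 4 = -16)
X(U) = 0
W = -48 (W = 3*(-16) = -48)
Y(N) = -48 (Y(N) = 0 - 48 = -48)
-1921*6 + Y(-146) = -1921*6 - 48 = -11526 - 48 = -11574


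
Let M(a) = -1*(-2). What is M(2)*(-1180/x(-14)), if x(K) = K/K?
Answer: -2360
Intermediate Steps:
x(K) = 1
M(a) = 2
M(2)*(-1180/x(-14)) = 2*(-1180/1) = 2*(-1180*1) = 2*(-1180) = -2360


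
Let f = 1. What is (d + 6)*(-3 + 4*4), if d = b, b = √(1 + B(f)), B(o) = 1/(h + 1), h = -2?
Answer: 78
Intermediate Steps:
B(o) = -1 (B(o) = 1/(-2 + 1) = 1/(-1) = -1)
b = 0 (b = √(1 - 1) = √0 = 0)
d = 0
(d + 6)*(-3 + 4*4) = (0 + 6)*(-3 + 4*4) = 6*(-3 + 16) = 6*13 = 78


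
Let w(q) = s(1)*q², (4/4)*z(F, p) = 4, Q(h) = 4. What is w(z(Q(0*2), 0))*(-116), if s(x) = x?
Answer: -1856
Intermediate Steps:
z(F, p) = 4
w(q) = q² (w(q) = 1*q² = q²)
w(z(Q(0*2), 0))*(-116) = 4²*(-116) = 16*(-116) = -1856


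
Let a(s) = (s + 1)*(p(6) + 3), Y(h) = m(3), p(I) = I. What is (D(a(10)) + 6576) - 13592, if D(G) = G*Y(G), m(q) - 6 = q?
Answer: -6125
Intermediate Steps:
m(q) = 6 + q
Y(h) = 9 (Y(h) = 6 + 3 = 9)
a(s) = 9 + 9*s (a(s) = (s + 1)*(6 + 3) = (1 + s)*9 = 9 + 9*s)
D(G) = 9*G (D(G) = G*9 = 9*G)
(D(a(10)) + 6576) - 13592 = (9*(9 + 9*10) + 6576) - 13592 = (9*(9 + 90) + 6576) - 13592 = (9*99 + 6576) - 13592 = (891 + 6576) - 13592 = 7467 - 13592 = -6125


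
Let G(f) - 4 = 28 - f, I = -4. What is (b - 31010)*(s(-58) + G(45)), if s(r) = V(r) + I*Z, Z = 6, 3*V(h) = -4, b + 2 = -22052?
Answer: 2034120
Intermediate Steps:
b = -22054 (b = -2 - 22052 = -22054)
V(h) = -4/3 (V(h) = (⅓)*(-4) = -4/3)
s(r) = -76/3 (s(r) = -4/3 - 4*6 = -4/3 - 24 = -76/3)
G(f) = 32 - f (G(f) = 4 + (28 - f) = 32 - f)
(b - 31010)*(s(-58) + G(45)) = (-22054 - 31010)*(-76/3 + (32 - 1*45)) = -53064*(-76/3 + (32 - 45)) = -53064*(-76/3 - 13) = -53064*(-115/3) = 2034120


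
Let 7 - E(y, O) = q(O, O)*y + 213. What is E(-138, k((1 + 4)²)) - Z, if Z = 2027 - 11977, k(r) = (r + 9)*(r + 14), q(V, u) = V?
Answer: 192732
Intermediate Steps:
k(r) = (9 + r)*(14 + r)
E(y, O) = -206 - O*y (E(y, O) = 7 - (O*y + 213) = 7 - (213 + O*y) = 7 + (-213 - O*y) = -206 - O*y)
Z = -9950
E(-138, k((1 + 4)²)) - Z = (-206 - 1*(126 + ((1 + 4)²)² + 23*(1 + 4)²)*(-138)) - 1*(-9950) = (-206 - 1*(126 + (5²)² + 23*5²)*(-138)) + 9950 = (-206 - 1*(126 + 25² + 23*25)*(-138)) + 9950 = (-206 - 1*(126 + 625 + 575)*(-138)) + 9950 = (-206 - 1*1326*(-138)) + 9950 = (-206 + 182988) + 9950 = 182782 + 9950 = 192732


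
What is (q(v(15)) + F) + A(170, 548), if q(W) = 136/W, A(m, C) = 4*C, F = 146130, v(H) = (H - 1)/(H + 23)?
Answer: 1040838/7 ≈ 1.4869e+5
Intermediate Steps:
v(H) = (-1 + H)/(23 + H)
(q(v(15)) + F) + A(170, 548) = (136/(((-1 + 15)/(23 + 15))) + 146130) + 4*548 = (136/((14/38)) + 146130) + 2192 = (136/(((1/38)*14)) + 146130) + 2192 = (136/(7/19) + 146130) + 2192 = (136*(19/7) + 146130) + 2192 = (2584/7 + 146130) + 2192 = 1025494/7 + 2192 = 1040838/7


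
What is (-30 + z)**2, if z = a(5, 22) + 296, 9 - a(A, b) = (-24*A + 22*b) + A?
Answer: 8836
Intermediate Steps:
a(A, b) = 9 - 22*b + 23*A (a(A, b) = 9 - ((-24*A + 22*b) + A) = 9 - (-23*A + 22*b) = 9 + (-22*b + 23*A) = 9 - 22*b + 23*A)
z = -64 (z = (9 - 22*22 + 23*5) + 296 = (9 - 484 + 115) + 296 = -360 + 296 = -64)
(-30 + z)**2 = (-30 - 64)**2 = (-94)**2 = 8836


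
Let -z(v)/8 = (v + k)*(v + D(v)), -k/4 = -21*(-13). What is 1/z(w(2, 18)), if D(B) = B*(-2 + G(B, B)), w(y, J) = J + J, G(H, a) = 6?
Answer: 1/1520640 ≈ 6.5762e-7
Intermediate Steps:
k = -1092 (k = -(-84)*(-13) = -4*273 = -1092)
w(y, J) = 2*J
D(B) = 4*B (D(B) = B*(-2 + 6) = B*4 = 4*B)
z(v) = -40*v*(-1092 + v) (z(v) = -8*(v - 1092)*(v + 4*v) = -8*(-1092 + v)*5*v = -40*v*(-1092 + v))
1/z(w(2, 18)) = 1/(40*(2*18)*(1092 - 2*18)) = 1/(40*36*(1092 - 1*36)) = 1/(40*36*(1092 - 36)) = 1/(40*36*1056) = 1/1520640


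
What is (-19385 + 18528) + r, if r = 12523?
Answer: 11666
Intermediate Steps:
(-19385 + 18528) + r = (-19385 + 18528) + 12523 = -857 + 12523 = 11666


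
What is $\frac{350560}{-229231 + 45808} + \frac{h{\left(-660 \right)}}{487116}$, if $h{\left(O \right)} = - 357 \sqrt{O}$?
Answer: $- \frac{350560}{183423} - \frac{17 i \sqrt{165}}{11598} \approx -1.9112 - 0.018828 i$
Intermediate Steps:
$\frac{350560}{-229231 + 45808} + \frac{h{\left(-660 \right)}}{487116} = \frac{350560}{-229231 + 45808} + \frac{\left(-357\right) \sqrt{-660}}{487116} = \frac{350560}{-183423} + - 357 \cdot 2 i \sqrt{165} \cdot \frac{1}{487116} = 350560 \left(- \frac{1}{183423}\right) + - 714 i \sqrt{165} \cdot \frac{1}{487116} = - \frac{350560}{183423} - \frac{17 i \sqrt{165}}{11598}$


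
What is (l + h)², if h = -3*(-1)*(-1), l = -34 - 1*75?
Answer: 12544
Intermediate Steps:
l = -109 (l = -34 - 75 = -109)
h = -3 (h = 3*(-1) = -3)
(l + h)² = (-109 - 3)² = (-112)² = 12544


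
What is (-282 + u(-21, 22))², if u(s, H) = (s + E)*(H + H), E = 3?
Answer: 1153476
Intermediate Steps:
u(s, H) = 2*H*(3 + s) (u(s, H) = (s + 3)*(H + H) = (3 + s)*(2*H) = 2*H*(3 + s))
(-282 + u(-21, 22))² = (-282 + 2*22*(3 - 21))² = (-282 + 2*22*(-18))² = (-282 - 792)² = (-1074)² = 1153476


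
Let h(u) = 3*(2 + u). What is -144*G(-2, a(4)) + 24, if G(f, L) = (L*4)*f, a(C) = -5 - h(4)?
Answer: -26472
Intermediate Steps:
h(u) = 6 + 3*u
a(C) = -23 (a(C) = -5 - (6 + 3*4) = -5 - (6 + 12) = -5 - 1*18 = -5 - 18 = -23)
G(f, L) = 4*L*f (G(f, L) = (4*L)*f = 4*L*f)
-144*G(-2, a(4)) + 24 = -576*(-23)*(-2) + 24 = -144*184 + 24 = -26496 + 24 = -26472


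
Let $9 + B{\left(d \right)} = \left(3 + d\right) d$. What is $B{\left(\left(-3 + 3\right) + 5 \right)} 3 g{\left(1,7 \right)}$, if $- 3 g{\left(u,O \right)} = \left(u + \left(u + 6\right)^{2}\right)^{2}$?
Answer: $-77500$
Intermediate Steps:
$B{\left(d \right)} = -9 + d \left(3 + d\right)$ ($B{\left(d \right)} = -9 + \left(3 + d\right) d = -9 + d \left(3 + d\right)$)
$g{\left(u,O \right)} = - \frac{\left(u + \left(6 + u\right)^{2}\right)^{2}}{3}$ ($g{\left(u,O \right)} = - \frac{\left(u + \left(u + 6\right)^{2}\right)^{2}}{3} = - \frac{\left(u + \left(6 + u\right)^{2}\right)^{2}}{3}$)
$B{\left(\left(-3 + 3\right) + 5 \right)} 3 g{\left(1,7 \right)} = \left(-9 + \left(\left(-3 + 3\right) + 5\right)^{2} + 3 \left(\left(-3 + 3\right) + 5\right)\right) 3 \left(- \frac{\left(1 + \left(6 + 1\right)^{2}\right)^{2}}{3}\right) = \left(-9 + \left(0 + 5\right)^{2} + 3 \left(0 + 5\right)\right) 3 \left(- \frac{\left(1 + 7^{2}\right)^{2}}{3}\right) = \left(-9 + 5^{2} + 3 \cdot 5\right) 3 \left(- \frac{\left(1 + 49\right)^{2}}{3}\right) = \left(-9 + 25 + 15\right) 3 \left(- \frac{50^{2}}{3}\right) = 31 \cdot 3 \left(\left(- \frac{1}{3}\right) 2500\right) = 93 \left(- \frac{2500}{3}\right) = -77500$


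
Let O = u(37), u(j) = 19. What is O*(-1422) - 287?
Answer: -27305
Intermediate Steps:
O = 19
O*(-1422) - 287 = 19*(-1422) - 287 = -27018 - 287 = -27305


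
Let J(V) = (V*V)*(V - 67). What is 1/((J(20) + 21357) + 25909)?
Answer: 1/28466 ≈ 3.5130e-5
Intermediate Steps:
J(V) = V²*(-67 + V)
1/((J(20) + 21357) + 25909) = 1/((20²*(-67 + 20) + 21357) + 25909) = 1/((400*(-47) + 21357) + 25909) = 1/((-18800 + 21357) + 25909) = 1/(2557 + 25909) = 1/28466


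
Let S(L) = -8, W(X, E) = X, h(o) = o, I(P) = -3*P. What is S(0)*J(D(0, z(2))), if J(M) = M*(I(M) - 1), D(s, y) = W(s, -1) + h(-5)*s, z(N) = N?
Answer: 0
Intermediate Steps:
D(s, y) = -4*s (D(s, y) = s - 5*s = -4*s)
J(M) = M*(-1 - 3*M) (J(M) = M*(-3*M - 1) = M*(-1 - 3*M))
S(0)*J(D(0, z(2))) = -(-8)*(-4*0)*(1 + 3*(-4*0)) = -(-8)*0*(1 + 3*0) = -(-8)*0*(1 + 0) = -(-8)*0 = -8*0 = 0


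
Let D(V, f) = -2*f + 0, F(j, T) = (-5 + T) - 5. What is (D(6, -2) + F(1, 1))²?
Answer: 25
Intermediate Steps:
F(j, T) = -10 + T
D(V, f) = -2*f
(D(6, -2) + F(1, 1))² = (-2*(-2) + (-10 + 1))² = (4 - 9)² = (-5)² = 25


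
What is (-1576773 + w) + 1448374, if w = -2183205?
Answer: -2311604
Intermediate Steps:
(-1576773 + w) + 1448374 = (-1576773 - 2183205) + 1448374 = -3759978 + 1448374 = -2311604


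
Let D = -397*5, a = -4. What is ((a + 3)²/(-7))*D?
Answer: 1985/7 ≈ 283.57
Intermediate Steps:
D = -1985
((a + 3)²/(-7))*D = ((-4 + 3)²/(-7))*(-1985) = ((-1)²*(-⅐))*(-1985) = (1*(-⅐))*(-1985) = -⅐*(-1985) = 1985/7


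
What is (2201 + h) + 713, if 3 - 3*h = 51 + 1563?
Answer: 2377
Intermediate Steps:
h = -537 (h = 1 - (51 + 1563)/3 = 1 - ⅓*1614 = 1 - 538 = -537)
(2201 + h) + 713 = (2201 - 537) + 713 = 1664 + 713 = 2377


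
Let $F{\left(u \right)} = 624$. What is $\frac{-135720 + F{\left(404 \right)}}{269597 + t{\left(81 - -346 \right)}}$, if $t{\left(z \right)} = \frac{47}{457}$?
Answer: $- \frac{15434718}{30801469} \approx -0.5011$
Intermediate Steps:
$t{\left(z \right)} = \frac{47}{457}$ ($t{\left(z \right)} = 47 \cdot \frac{1}{457} = \frac{47}{457}$)
$\frac{-135720 + F{\left(404 \right)}}{269597 + t{\left(81 - -346 \right)}} = \frac{-135720 + 624}{269597 + \frac{47}{457}} = - \frac{135096}{\frac{123205876}{457}} = \left(-135096\right) \frac{457}{123205876} = - \frac{15434718}{30801469}$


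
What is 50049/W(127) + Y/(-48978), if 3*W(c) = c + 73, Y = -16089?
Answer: 1226186261/1632600 ≈ 751.06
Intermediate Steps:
W(c) = 73/3 + c/3 (W(c) = (c + 73)/3 = (73 + c)/3 = 73/3 + c/3)
50049/W(127) + Y/(-48978) = 50049/(73/3 + (1/3)*127) - 16089/(-48978) = 50049/(73/3 + 127/3) - 16089*(-1/48978) = 50049/(200/3) + 5363/16326 = 50049*(3/200) + 5363/16326 = 150147/200 + 5363/16326 = 1226186261/1632600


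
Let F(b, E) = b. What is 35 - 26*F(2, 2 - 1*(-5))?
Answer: -17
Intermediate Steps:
35 - 26*F(2, 2 - 1*(-5)) = 35 - 26*2 = 35 - 52 = -17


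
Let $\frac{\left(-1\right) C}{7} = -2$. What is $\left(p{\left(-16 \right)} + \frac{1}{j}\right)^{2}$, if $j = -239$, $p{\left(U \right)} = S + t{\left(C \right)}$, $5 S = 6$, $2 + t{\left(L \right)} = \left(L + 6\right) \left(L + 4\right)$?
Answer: $\frac{184246119121}{1428025} \approx 1.2902 \cdot 10^{5}$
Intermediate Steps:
$C = 14$ ($C = \left(-7\right) \left(-2\right) = 14$)
$t{\left(L \right)} = -2 + \left(4 + L\right) \left(6 + L\right)$ ($t{\left(L \right)} = -2 + \left(L + 6\right) \left(L + 4\right) = -2 + \left(6 + L\right) \left(4 + L\right) = -2 + \left(4 + L\right) \left(6 + L\right)$)
$S = \frac{6}{5}$ ($S = \frac{1}{5} \cdot 6 = \frac{6}{5} \approx 1.2$)
$p{\left(U \right)} = \frac{1796}{5}$ ($p{\left(U \right)} = \frac{6}{5} + \left(22 + 14^{2} + 10 \cdot 14\right) = \frac{6}{5} + \left(22 + 196 + 140\right) = \frac{6}{5} + 358 = \frac{1796}{5}$)
$\left(p{\left(-16 \right)} + \frac{1}{j}\right)^{2} = \left(\frac{1796}{5} + \frac{1}{-239}\right)^{2} = \left(\frac{1796}{5} - \frac{1}{239}\right)^{2} = \left(\frac{429239}{1195}\right)^{2} = \frac{184246119121}{1428025}$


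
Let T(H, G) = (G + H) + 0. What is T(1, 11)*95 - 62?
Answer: 1078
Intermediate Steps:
T(H, G) = G + H
T(1, 11)*95 - 62 = (11 + 1)*95 - 62 = 12*95 - 62 = 1140 - 62 = 1078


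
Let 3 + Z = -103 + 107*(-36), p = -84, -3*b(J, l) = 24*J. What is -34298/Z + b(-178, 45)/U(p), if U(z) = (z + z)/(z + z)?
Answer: 2835245/1979 ≈ 1432.7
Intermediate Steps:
b(J, l) = -8*J
Z = -3958 (Z = -3 + (-103 + 107*(-36)) = -3 + (-103 - 3852) = -3 - 3955 = -3958)
U(z) = 1 (U(z) = (2*z)/((2*z)) = (2*z)*(1/(2*z)) = 1)
-34298/Z + b(-178, 45)/U(p) = -34298/(-3958) - 8*(-178)/1 = -34298*(-1/3958) + 1424*1 = 17149/1979 + 1424 = 2835245/1979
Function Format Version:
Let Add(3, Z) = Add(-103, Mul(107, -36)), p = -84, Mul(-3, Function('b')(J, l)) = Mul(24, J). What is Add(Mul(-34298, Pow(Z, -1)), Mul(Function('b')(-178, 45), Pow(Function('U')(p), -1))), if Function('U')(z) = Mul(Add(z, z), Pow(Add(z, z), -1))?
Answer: Rational(2835245, 1979) ≈ 1432.7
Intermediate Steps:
Function('b')(J, l) = Mul(-8, J) (Function('b')(J, l) = Mul(Rational(-1, 3), Mul(24, J)) = Mul(-8, J))
Z = -3958 (Z = Add(-3, Add(-103, Mul(107, -36))) = Add(-3, Add(-103, -3852)) = Add(-3, -3955) = -3958)
Function('U')(z) = 1 (Function('U')(z) = Mul(Mul(2, z), Pow(Mul(2, z), -1)) = Mul(Mul(2, z), Mul(Rational(1, 2), Pow(z, -1))) = 1)
Add(Mul(-34298, Pow(Z, -1)), Mul(Function('b')(-178, 45), Pow(Function('U')(p), -1))) = Add(Mul(-34298, Pow(-3958, -1)), Mul(Mul(-8, -178), Pow(1, -1))) = Add(Mul(-34298, Rational(-1, 3958)), Mul(1424, 1)) = Add(Rational(17149, 1979), 1424) = Rational(2835245, 1979)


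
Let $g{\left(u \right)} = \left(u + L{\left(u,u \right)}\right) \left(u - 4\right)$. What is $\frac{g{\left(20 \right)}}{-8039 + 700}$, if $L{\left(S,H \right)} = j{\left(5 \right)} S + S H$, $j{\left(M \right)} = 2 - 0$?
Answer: $- \frac{7360}{7339} \approx -1.0029$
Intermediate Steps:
$j{\left(M \right)} = 2$ ($j{\left(M \right)} = 2 + 0 = 2$)
$L{\left(S,H \right)} = 2 S + H S$ ($L{\left(S,H \right)} = 2 S + S H = 2 S + H S$)
$g{\left(u \right)} = \left(-4 + u\right) \left(u + u \left(2 + u\right)\right)$ ($g{\left(u \right)} = \left(u + u \left(2 + u\right)\right) \left(u - 4\right) = \left(u + u \left(2 + u\right)\right) \left(-4 + u\right) = \left(-4 + u\right) \left(u + u \left(2 + u\right)\right)$)
$\frac{g{\left(20 \right)}}{-8039 + 700} = \frac{20 \left(-12 + 20^{2} - 20\right)}{-8039 + 700} = \frac{20 \left(-12 + 400 - 20\right)}{-7339} = - \frac{20 \cdot 368}{7339} = \left(- \frac{1}{7339}\right) 7360 = - \frac{7360}{7339}$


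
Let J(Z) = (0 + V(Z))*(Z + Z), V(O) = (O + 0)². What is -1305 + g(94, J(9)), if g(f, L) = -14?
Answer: -1319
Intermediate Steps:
V(O) = O²
J(Z) = 2*Z³ (J(Z) = (0 + Z²)*(Z + Z) = Z²*(2*Z) = 2*Z³)
-1305 + g(94, J(9)) = -1305 - 14 = -1319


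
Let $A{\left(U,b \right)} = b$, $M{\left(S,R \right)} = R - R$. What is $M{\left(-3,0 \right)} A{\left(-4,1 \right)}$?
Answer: $0$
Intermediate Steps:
$M{\left(S,R \right)} = 0$
$M{\left(-3,0 \right)} A{\left(-4,1 \right)} = 0 \cdot 1 = 0$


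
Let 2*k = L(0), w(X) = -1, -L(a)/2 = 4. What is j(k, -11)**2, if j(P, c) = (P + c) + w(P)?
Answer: 256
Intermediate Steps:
L(a) = -8 (L(a) = -2*4 = -8)
k = -4 (k = (1/2)*(-8) = -4)
j(P, c) = -1 + P + c (j(P, c) = (P + c) - 1 = -1 + P + c)
j(k, -11)**2 = (-1 - 4 - 11)**2 = (-16)**2 = 256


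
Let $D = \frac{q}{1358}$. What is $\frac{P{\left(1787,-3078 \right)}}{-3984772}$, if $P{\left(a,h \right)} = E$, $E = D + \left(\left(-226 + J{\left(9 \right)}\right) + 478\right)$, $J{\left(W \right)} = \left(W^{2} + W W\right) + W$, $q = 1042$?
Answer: $- \frac{1189}{11180414} \approx -0.00010635$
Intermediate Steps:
$J{\left(W \right)} = W + 2 W^{2}$ ($J{\left(W \right)} = \left(W^{2} + W^{2}\right) + W = 2 W^{2} + W = W + 2 W^{2}$)
$D = \frac{521}{679}$ ($D = \frac{1042}{1358} = 1042 \cdot \frac{1}{1358} = \frac{521}{679} \approx 0.7673$)
$E = \frac{287738}{679}$ ($E = \frac{521}{679} + \left(\left(-226 + 9 \left(1 + 2 \cdot 9\right)\right) + 478\right) = \frac{521}{679} + \left(\left(-226 + 9 \left(1 + 18\right)\right) + 478\right) = \frac{521}{679} + \left(\left(-226 + 9 \cdot 19\right) + 478\right) = \frac{521}{679} + \left(\left(-226 + 171\right) + 478\right) = \frac{521}{679} + \left(-55 + 478\right) = \frac{521}{679} + 423 = \frac{287738}{679} \approx 423.77$)
$P{\left(a,h \right)} = \frac{287738}{679}$
$\frac{P{\left(1787,-3078 \right)}}{-3984772} = \frac{287738}{679 \left(-3984772\right)} = \frac{287738}{679} \left(- \frac{1}{3984772}\right) = - \frac{1189}{11180414}$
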